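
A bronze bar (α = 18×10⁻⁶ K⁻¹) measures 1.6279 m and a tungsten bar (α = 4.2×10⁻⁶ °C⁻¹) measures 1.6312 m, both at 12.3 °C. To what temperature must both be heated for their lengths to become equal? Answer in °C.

T = 159.3 °C

L₁(1 + α₁ΔT) = L₂(1 + α₂ΔT) ⇒ ΔT = (L₂ − L₁)/(α₁L₁ − α₂L₂)
L₂ − L₁ = 1.6312 − 1.6279 = 3.30×10⁻³ m
α₁L₁ − α₂L₂ = 18×10⁻⁶×1.6279 − 4.2×10⁻⁶×1.6312 = 2.245116×10⁻⁵ m/K
ΔT = 3.30×10⁻³ / 2.245116×10⁻⁵ = 146.986 K
T = 12.3 + 146.986 = 159.286 °C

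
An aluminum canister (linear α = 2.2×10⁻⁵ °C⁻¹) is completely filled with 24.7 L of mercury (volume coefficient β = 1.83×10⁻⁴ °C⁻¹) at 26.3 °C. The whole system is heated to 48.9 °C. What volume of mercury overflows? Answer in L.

0.0653 L

The canister also expands: β_container ≈ 3α = 6.6×10⁻⁵ /K
Net overflow = V₀(β_liq − 3α_cont)ΔT
β − 3α = 1.83×10⁻⁴ − 6.6×10⁻⁵ = 1.17×10⁻⁴ /K; ΔT = 22.6 K
ΔV = 24.7 × 1.17×10⁻⁴ × 22.6 = 0.0653 L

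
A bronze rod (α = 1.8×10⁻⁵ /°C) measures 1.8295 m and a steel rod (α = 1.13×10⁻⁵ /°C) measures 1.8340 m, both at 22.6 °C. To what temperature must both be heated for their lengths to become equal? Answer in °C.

T = 391.2 °C

L₁(1 + α₁ΔT) = L₂(1 + α₂ΔT) ⇒ ΔT = (L₂ − L₁)/(α₁L₁ − α₂L₂)
L₂ − L₁ = 1.8340 − 1.8295 = 4.50×10⁻³ m
α₁L₁ − α₂L₂ = 1.8×10⁻⁵×1.8295 − 1.13×10⁻⁵×1.8340 = 1.22068×10⁻⁵ m/K
ΔT = 4.50×10⁻³ / 1.22068×10⁻⁵ = 368.647 K
T = 22.6 + 368.647 = 391.247 °C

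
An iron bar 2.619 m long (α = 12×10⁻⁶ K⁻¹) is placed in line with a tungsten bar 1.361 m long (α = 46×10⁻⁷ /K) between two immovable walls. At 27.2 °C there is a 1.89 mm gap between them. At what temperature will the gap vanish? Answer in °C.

Gap closes when ΔL₁ + ΔL₂ = 1.89 mm = 1.89×10⁻³ m
(α₁L₁ + α₂L₂)ΔT = g
α₁L₁ + α₂L₂ = 12×10⁻⁶×2.619 + 46×10⁻⁷×1.361 = 3.76886×10⁻⁵ m/K
ΔT = 1.89×10⁻³ / 3.76886×10⁻⁵ = 50.148 K
T = 27.2 + 50.148 = 77.348 °C

T = 77.3 °C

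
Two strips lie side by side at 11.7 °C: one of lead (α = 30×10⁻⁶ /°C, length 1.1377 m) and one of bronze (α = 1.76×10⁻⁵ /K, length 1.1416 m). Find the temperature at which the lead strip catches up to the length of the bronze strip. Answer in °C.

T = 289.5 °C

Equal length when α₁L₁ΔT − α₂L₂ΔT = L₂ − L₁ = 3.90×10⁻³ m
α₁L₁ = 3.4131×10⁻⁵, α₂L₂ = 2.009216×10⁻⁵ → Δ(αL) = 1.403884×10⁻⁵ m/K
ΔT = 3.90×10⁻³ / 1.403884×10⁻⁵ = 277.801 K, so T = 11.7 + 277.801 = 289.501 °C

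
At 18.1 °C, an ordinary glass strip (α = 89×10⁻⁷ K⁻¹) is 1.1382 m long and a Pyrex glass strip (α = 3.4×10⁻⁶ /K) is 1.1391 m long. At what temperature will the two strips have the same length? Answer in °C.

Equal length when α₁L₁ΔT − α₂L₂ΔT = L₂ − L₁ = 9.00×10⁻⁴ m
α₁L₁ = 1.012998×10⁻⁵, α₂L₂ = 3.87294×10⁻⁶ → Δ(αL) = 6.25704×10⁻⁶ m/K
ΔT = 9.00×10⁻⁴ / 6.25704×10⁻⁶ = 143.838 K, so T = 18.1 + 143.838 = 161.938 °C

T = 161.9 °C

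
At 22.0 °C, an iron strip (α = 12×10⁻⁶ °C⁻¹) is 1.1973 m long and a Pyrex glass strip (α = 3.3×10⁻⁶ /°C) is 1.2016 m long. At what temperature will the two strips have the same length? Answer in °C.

T = 435.4 °C

Equal length when α₁L₁ΔT − α₂L₂ΔT = L₂ − L₁ = 4.30×10⁻³ m
α₁L₁ = 1.43676×10⁻⁵, α₂L₂ = 3.96528×10⁻⁶ → Δ(αL) = 1.040232×10⁻⁵ m/K
ΔT = 4.30×10⁻³ / 1.040232×10⁻⁵ = 413.369 K, so T = 22.0 + 413.369 = 435.369 °C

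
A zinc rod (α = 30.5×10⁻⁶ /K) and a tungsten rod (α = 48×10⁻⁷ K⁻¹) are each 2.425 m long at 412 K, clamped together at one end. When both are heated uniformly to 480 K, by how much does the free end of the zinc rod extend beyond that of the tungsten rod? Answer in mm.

4.24 mm

ΔT = 68 K
zinc: ΔL = 30.5×10⁻⁶ × 2.425 m × 68 = 5.0294×10⁻³ m = 5.0294 mm
tungsten: ΔL = 48×10⁻⁷ × 2.425 m × 68 = 7.9152×10⁻⁴ m = 0.79152 mm
difference = 5.0294 − 0.79152 = 4.23788 mm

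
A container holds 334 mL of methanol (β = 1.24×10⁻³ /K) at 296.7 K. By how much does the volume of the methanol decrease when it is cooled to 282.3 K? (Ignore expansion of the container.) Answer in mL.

ΔV = 5.96 mL

|ΔT| = |282.3 − 296.7| = 14.4 K
ΔV = βV₀ΔT = (1.24×10⁻³)(334)(14.4) = 5.96 mL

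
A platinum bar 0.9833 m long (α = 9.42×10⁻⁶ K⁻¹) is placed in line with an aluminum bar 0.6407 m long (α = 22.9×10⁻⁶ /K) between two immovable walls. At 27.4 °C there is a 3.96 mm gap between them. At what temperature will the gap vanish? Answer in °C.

T = 193 °C

α₁L₁ = 9.262686×10⁻⁶ m/K, α₂L₂ = 1.467203×10⁻⁵ m/K → total 2.3934716×10⁻⁵ m/K
ΔT = g/(α₁L₁+α₂L₂) = 3.96×10⁻³ / 2.3934716×10⁻⁵ = 165.45 K
T = 27.4 + 165.45 = 192.85 °C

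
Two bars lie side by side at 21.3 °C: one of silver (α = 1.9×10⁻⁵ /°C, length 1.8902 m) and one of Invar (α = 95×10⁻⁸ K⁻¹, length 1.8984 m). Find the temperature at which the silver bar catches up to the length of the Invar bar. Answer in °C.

L₁(1 + α₁ΔT) = L₂(1 + α₂ΔT) ⇒ ΔT = (L₂ − L₁)/(α₁L₁ − α₂L₂)
L₂ − L₁ = 1.8984 − 1.8902 = 8.20×10⁻³ m
α₁L₁ − α₂L₂ = 1.9×10⁻⁵×1.8902 − 95×10⁻⁸×1.8984 = 3.411032×10⁻⁵ m/K
ΔT = 8.20×10⁻³ / 3.411032×10⁻⁵ = 240.396 K
T = 21.3 + 240.396 = 261.696 °C

T = 261.7 °C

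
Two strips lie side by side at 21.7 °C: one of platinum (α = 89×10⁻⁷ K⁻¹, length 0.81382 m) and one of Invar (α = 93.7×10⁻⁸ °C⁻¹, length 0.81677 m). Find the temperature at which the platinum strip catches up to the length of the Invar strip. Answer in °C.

Equal length when α₁L₁ΔT − α₂L₂ΔT = L₂ − L₁ = 2.95×10⁻³ m
α₁L₁ = 7.242998×10⁻⁶, α₂L₂ = 7.6531349×10⁻⁷ → Δ(αL) = 6.47768451×10⁻⁶ m/K
ΔT = 2.95×10⁻³ / 6.47768451×10⁻⁶ = 455.410 K, so T = 21.7 + 455.410 = 477.110 °C

T = 477.1 °C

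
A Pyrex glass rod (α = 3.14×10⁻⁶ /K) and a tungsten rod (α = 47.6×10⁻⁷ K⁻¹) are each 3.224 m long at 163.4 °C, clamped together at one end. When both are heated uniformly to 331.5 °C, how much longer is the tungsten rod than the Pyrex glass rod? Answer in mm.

0.878 mm

ΔT = 168.1 K
Pyrex glass: ΔL = 3.14×10⁻⁶ × 3.224 m × 168.1 = 1.7017×10⁻³ m = 1.7017 mm
tungsten: ΔL = 47.6×10⁻⁷ × 3.224 m × 168.1 = 2.5797×10⁻³ m = 2.5797 mm
difference = 2.5797 − 1.7017 = 0.8780 mm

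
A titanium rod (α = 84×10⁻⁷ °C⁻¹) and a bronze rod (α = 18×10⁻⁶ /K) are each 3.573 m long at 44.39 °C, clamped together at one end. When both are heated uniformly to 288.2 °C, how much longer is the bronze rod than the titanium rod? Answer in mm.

8.36 mm

ΔT = 243.81 K
titanium: ΔL = 84×10⁻⁷ × 3.573 m × 243.81 = 7.3175×10⁻³ m = 7.3175 mm
bronze: ΔL = 18×10⁻⁶ × 3.573 m × 243.81 = 1.5680×10⁻² m = 15.680 mm
difference = 15.680 − 7.3175 = 8.3625 mm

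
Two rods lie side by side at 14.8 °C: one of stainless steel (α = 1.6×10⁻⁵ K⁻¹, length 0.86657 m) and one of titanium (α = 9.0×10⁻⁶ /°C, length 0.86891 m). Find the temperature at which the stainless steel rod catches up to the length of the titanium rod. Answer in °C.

L₁(1 + α₁ΔT) = L₂(1 + α₂ΔT) ⇒ ΔT = (L₂ − L₁)/(α₁L₁ − α₂L₂)
L₂ − L₁ = 0.86891 − 0.86657 = 2.34×10⁻³ m
α₁L₁ − α₂L₂ = 1.6×10⁻⁵×0.86657 − 9.0×10⁻⁶×0.86891 = 6.04493×10⁻⁶ m/K
ΔT = 2.34×10⁻³ / 6.04493×10⁻⁶ = 387.101 K
T = 14.8 + 387.101 = 401.901 °C

T = 401.9 °C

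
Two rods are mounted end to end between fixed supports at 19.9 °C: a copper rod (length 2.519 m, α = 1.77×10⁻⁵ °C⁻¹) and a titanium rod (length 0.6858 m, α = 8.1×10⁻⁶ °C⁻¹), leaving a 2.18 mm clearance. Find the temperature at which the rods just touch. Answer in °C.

α₁L₁ = 4.45863×10⁻⁵ m/K, α₂L₂ = 5.55498×10⁻⁶ m/K → total 5.014128×10⁻⁵ m/K
ΔT = g/(α₁L₁+α₂L₂) = 2.18×10⁻³ / 5.014128×10⁻⁵ = 43.477 K
T = 19.9 + 43.477 = 63.377 °C

T = 63.4 °C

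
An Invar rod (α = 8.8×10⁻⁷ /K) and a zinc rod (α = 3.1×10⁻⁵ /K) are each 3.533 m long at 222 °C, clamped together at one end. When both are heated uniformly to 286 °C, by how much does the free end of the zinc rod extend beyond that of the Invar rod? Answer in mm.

6.81 mm

ΔT = 64 K
Invar: ΔL = 8.8×10⁻⁷ × 3.533 m × 64 = 1.9898×10⁻⁴ m = 0.19898 mm
zinc: ΔL = 3.1×10⁻⁵ × 3.533 m × 64 = 7.0095×10⁻³ m = 7.0095 mm
difference = 7.0095 − 0.19898 = 6.81052 mm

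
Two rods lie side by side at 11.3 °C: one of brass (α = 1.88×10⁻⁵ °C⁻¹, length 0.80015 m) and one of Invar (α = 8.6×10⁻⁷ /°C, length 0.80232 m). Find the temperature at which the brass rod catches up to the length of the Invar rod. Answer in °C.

L₁(1 + α₁ΔT) = L₂(1 + α₂ΔT) ⇒ ΔT = (L₂ − L₁)/(α₁L₁ − α₂L₂)
L₂ − L₁ = 0.80232 − 0.80015 = 2.17×10⁻³ m
α₁L₁ − α₂L₂ = 1.88×10⁻⁵×0.80015 − 8.6×10⁻⁷×0.80232 = 1.43528248×10⁻⁵ m/K
ΔT = 2.17×10⁻³ / 1.43528248×10⁻⁵ = 151.190 K
T = 11.3 + 151.190 = 162.490 °C

T = 162.5 °C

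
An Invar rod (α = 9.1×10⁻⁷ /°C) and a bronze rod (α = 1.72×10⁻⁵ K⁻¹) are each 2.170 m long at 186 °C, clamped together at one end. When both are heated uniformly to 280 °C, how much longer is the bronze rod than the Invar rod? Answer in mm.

ΔT = 94 K
Invar: ΔL = 9.1×10⁻⁷ × 2.170 m × 94 = 1.8562×10⁻⁴ m = 0.18562 mm
bronze: ΔL = 1.72×10⁻⁵ × 2.170 m × 94 = 3.5085×10⁻³ m = 3.5085 mm
difference = 3.5085 − 0.18562 = 3.32288 mm

3.32 mm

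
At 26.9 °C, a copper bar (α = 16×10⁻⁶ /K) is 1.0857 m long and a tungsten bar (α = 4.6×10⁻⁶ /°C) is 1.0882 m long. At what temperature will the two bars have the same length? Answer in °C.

T = 229.1 °C

L₁(1 + α₁ΔT) = L₂(1 + α₂ΔT) ⇒ ΔT = (L₂ − L₁)/(α₁L₁ − α₂L₂)
L₂ − L₁ = 1.0882 − 1.0857 = 2.50×10⁻³ m
α₁L₁ − α₂L₂ = 16×10⁻⁶×1.0857 − 4.6×10⁻⁶×1.0882 = 1.236548×10⁻⁵ m/K
ΔT = 2.50×10⁻³ / 1.236548×10⁻⁵ = 202.176 K
T = 26.9 + 202.176 = 229.076 °C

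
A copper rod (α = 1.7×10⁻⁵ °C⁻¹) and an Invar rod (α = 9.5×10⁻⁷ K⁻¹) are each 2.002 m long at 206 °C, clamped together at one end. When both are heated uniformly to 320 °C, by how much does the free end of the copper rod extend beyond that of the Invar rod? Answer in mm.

ΔT = 114 K
copper: ΔL = 1.7×10⁻⁵ × 2.002 m × 114 = 3.8799×10⁻³ m = 3.8799 mm
Invar: ΔL = 9.5×10⁻⁷ × 2.002 m × 114 = 2.1682×10⁻⁴ m = 0.21682 mm
difference = 3.8799 − 0.21682 = 3.66308 mm

3.66 mm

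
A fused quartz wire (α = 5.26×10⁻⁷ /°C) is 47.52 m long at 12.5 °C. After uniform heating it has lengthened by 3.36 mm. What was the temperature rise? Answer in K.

ΔT = 134 K

ΔL = αL₀ΔT ⇒ ΔT = ΔL / (αL₀)
ΔT = 3.36×10⁻³ m / (5.26×10⁻⁷ × 47.52 m) = 134.42 K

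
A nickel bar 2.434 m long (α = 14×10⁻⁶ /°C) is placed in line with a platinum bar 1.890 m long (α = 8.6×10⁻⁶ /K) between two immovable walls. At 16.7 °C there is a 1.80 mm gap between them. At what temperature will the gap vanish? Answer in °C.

T = 52.5 °C

Gap closes when ΔL₁ + ΔL₂ = 1.80 mm = 1.80×10⁻³ m
(α₁L₁ + α₂L₂)ΔT = g
α₁L₁ + α₂L₂ = 14×10⁻⁶×2.434 + 8.6×10⁻⁶×1.890 = 5.033×10⁻⁵ m/K
ΔT = 1.80×10⁻³ / 5.033×10⁻⁵ = 35.764 K
T = 16.7 + 35.764 = 52.464 °C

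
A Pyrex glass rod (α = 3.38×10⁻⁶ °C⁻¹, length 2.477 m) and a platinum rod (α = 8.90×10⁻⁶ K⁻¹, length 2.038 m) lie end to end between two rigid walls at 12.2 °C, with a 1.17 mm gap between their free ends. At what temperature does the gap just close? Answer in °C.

α₁L₁ = 8.37226×10⁻⁶ m/K, α₂L₂ = 1.81382×10⁻⁵ m/K → total 2.651046×10⁻⁵ m/K
ΔT = g/(α₁L₁+α₂L₂) = 1.17×10⁻³ / 2.651046×10⁻⁵ = 44.134 K
T = 12.2 + 44.134 = 56.334 °C

T = 56.3 °C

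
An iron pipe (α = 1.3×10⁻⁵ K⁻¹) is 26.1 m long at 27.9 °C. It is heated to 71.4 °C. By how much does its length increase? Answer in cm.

|ΔT| = |71.4 − 27.9| = 43.5 K
ΔL = αL₀ΔT = (1.3×10⁻⁵)(26.1)(43.5) = 1.48×10⁻² m

ΔL = 1.48 cm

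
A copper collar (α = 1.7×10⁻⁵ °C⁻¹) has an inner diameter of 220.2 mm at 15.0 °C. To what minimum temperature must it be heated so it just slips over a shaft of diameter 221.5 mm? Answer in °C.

T = 362 °C

Required Δd = 221.5 − 220.2 = 1.3 mm
Δd = αd₀ΔT ⇒ ΔT = Δd/(αd₀) = 1.3 / (1.7×10⁻⁵ × 220.2) = 347.28 K
T_min = 15.0 + 347.28 = 362.28 °C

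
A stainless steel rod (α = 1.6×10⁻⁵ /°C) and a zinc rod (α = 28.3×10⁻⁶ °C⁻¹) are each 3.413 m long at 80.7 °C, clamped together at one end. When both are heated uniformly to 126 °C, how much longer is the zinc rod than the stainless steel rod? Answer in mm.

1.90 mm

ΔT = 45.3 K
stainless steel: ΔL = 1.6×10⁻⁵ × 3.413 m × 45.3 = 2.4737×10⁻³ m = 2.4737 mm
zinc: ΔL = 28.3×10⁻⁶ × 3.413 m × 45.3 = 4.3754×10⁻³ m = 4.3754 mm
difference = 4.3754 − 2.4737 = 1.9017 mm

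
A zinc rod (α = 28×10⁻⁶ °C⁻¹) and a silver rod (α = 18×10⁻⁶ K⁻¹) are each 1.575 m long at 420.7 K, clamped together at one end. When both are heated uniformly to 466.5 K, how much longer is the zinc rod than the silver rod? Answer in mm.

0.721 mm

ΔT = 45.8 K
zinc: ΔL = 28×10⁻⁶ × 1.575 m × 45.8 = 2.0198×10⁻³ m = 2.0198 mm
silver: ΔL = 18×10⁻⁶ × 1.575 m × 45.8 = 1.2984×10⁻³ m = 1.2984 mm
difference = 2.0198 − 1.2984 = 0.7214 mm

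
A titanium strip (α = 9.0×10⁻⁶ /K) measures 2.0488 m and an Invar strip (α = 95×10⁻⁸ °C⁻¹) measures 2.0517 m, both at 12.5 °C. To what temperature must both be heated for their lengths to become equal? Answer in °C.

Equal length when α₁L₁ΔT − α₂L₂ΔT = L₂ − L₁ = 2.90×10⁻³ m
α₁L₁ = 1.84392×10⁻⁵, α₂L₂ = 1.949115×10⁻⁶ → Δ(αL) = 1.6490085×10⁻⁵ m/K
ΔT = 2.90×10⁻³ / 1.6490085×10⁻⁵ = 175.863 K, so T = 12.5 + 175.863 = 188.363 °C

T = 188.4 °C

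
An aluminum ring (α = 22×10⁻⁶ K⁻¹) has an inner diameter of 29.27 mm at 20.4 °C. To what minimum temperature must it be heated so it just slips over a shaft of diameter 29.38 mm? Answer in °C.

T = 191 °C

Required Δd = 29.38 − 29.27 = 0.11 mm
Δd = αd₀ΔT ⇒ ΔT = Δd/(αd₀) = 0.11 / (22×10⁻⁶ × 29.27) = 170.82 K
T_min = 20.4 + 170.82 = 191.22 °C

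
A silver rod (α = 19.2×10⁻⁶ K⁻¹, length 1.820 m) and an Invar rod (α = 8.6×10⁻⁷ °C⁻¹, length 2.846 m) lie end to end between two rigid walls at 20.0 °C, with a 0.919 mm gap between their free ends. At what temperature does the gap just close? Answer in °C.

T = 44.6 °C

α₁L₁ = 3.4944×10⁻⁵ m/K, α₂L₂ = 2.44756×10⁻⁶ m/K → total 3.739156×10⁻⁵ m/K
ΔT = g/(α₁L₁+α₂L₂) = 9.19×10⁻⁴ / 3.739156×10⁻⁵ = 24.578 K
T = 20.0 + 24.578 = 44.578 °C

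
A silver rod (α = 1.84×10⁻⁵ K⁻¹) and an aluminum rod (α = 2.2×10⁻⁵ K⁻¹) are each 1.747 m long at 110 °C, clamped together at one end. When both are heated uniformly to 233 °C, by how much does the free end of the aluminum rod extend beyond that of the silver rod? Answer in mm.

0.774 mm

ΔT = 123 K
silver: ΔL = 1.84×10⁻⁵ × 1.747 m × 123 = 3.9538×10⁻³ m = 3.9538 mm
aluminum: ΔL = 2.2×10⁻⁵ × 1.747 m × 123 = 4.7274×10⁻³ m = 4.7274 mm
difference = 4.7274 − 3.9538 = 0.7736 mm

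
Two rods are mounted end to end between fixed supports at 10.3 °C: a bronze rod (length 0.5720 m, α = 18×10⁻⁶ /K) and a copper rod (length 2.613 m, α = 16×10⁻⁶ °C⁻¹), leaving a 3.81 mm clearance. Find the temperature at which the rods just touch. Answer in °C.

Gap closes when ΔL₁ + ΔL₂ = 3.81 mm = 3.81×10⁻³ m
(α₁L₁ + α₂L₂)ΔT = g
α₁L₁ + α₂L₂ = 18×10⁻⁶×0.5720 + 16×10⁻⁶×2.613 = 5.2104×10⁻⁵ m/K
ΔT = 3.81×10⁻³ / 5.2104×10⁻⁵ = 73.123 K
T = 10.3 + 73.123 = 83.423 °C

T = 83.4 °C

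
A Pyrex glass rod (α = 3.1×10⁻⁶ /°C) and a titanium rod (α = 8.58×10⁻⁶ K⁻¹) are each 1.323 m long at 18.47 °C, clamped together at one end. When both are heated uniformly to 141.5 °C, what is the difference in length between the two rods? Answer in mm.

0.892 mm

ΔT = 123.03 K
Pyrex glass: ΔL = 3.1×10⁻⁶ × 1.323 m × 123.03 = 5.0458×10⁻⁴ m = 0.50458 mm
titanium: ΔL = 8.58×10⁻⁶ × 1.323 m × 123.03 = 1.3966×10⁻³ m = 1.3966 mm
difference = 1.3966 − 0.50458 = 0.89202 mm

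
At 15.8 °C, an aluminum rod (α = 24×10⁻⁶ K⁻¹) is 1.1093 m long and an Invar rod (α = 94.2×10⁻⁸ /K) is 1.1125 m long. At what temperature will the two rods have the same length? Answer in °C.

T = 140.9 °C

L₁(1 + α₁ΔT) = L₂(1 + α₂ΔT) ⇒ ΔT = (L₂ − L₁)/(α₁L₁ − α₂L₂)
L₂ − L₁ = 1.1125 − 1.1093 = 3.20×10⁻³ m
α₁L₁ − α₂L₂ = 24×10⁻⁶×1.1093 − 94.2×10⁻⁸×1.1125 = 2.5575225×10⁻⁵ m/K
ΔT = 3.20×10⁻³ / 2.5575225×10⁻⁵ = 125.121 K
T = 15.8 + 125.121 = 140.921 °C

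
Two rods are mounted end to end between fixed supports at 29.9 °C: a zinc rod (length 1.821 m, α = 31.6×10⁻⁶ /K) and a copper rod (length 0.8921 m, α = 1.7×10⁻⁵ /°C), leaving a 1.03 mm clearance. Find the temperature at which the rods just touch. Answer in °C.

T = 44.1 °C

Gap closes when ΔL₁ + ΔL₂ = 1.03 mm = 1.03×10⁻³ m
(α₁L₁ + α₂L₂)ΔT = g
α₁L₁ + α₂L₂ = 31.6×10⁻⁶×1.821 + 1.7×10⁻⁵×0.8921 = 7.27093×10⁻⁵ m/K
ΔT = 1.03×10⁻³ / 7.27093×10⁻⁵ = 14.166 K
T = 29.9 + 14.166 = 44.066 °C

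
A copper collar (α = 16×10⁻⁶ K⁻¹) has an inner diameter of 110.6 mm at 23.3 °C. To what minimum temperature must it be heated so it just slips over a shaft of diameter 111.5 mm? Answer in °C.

Required Δd = 111.5 − 110.6 = 0.9 mm
Δd = αd₀ΔT ⇒ ΔT = Δd/(αd₀) = 0.9 / (16×10⁻⁶ × 110.6) = 508.59 K
T_min = 23.3 + 508.59 = 531.89 °C

T = 532 °C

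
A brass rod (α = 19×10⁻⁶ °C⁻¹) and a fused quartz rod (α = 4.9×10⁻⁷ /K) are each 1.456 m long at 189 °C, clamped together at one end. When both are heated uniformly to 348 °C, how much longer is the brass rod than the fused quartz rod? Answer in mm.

4.29 mm

ΔT = 159 K
brass: ΔL = 19×10⁻⁶ × 1.456 m × 159 = 4.3986×10⁻³ m = 4.3986 mm
fused quartz: ΔL = 4.9×10⁻⁷ × 1.456 m × 159 = 1.1344×10⁻⁴ m = 0.11344 mm
difference = 4.3986 − 0.11344 = 4.28516 mm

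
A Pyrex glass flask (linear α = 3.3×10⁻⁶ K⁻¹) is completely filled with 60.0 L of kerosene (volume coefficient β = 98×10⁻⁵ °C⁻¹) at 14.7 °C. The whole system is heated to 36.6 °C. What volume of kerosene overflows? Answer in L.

The flask also expands: β_container ≈ 3α = 9.9×10⁻⁶ /K
Net overflow = V₀(β_liq − 3α_cont)ΔT
β − 3α = 9.80×10⁻⁴ − 9.9×10⁻⁶ = 9.701×10⁻⁴ /K; ΔT = 21.9 K
ΔV = 60.0 × 9.701×10⁻⁴ × 21.9 = 1.27 L

1.27 L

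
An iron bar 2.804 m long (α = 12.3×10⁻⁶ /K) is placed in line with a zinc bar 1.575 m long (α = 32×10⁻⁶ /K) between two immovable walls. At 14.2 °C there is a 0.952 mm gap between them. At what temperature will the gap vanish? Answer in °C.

α₁L₁ = 3.44892×10⁻⁵ m/K, α₂L₂ = 5.040×10⁻⁵ m/K → total 8.48892×10⁻⁵ m/K
ΔT = g/(α₁L₁+α₂L₂) = 9.52×10⁻⁴ / 8.48892×10⁻⁵ = 11.215 K
T = 14.2 + 11.215 = 25.415 °C

T = 25.4 °C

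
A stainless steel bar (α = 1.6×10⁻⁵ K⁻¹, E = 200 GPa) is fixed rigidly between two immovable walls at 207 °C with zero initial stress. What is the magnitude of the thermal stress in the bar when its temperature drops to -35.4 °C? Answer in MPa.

σ = 776 MPa

Fully constrained: the free strain ε = αΔT is blocked, so σ = Eε = EαΔT.
|ΔT| = 242.4 K
σ = 200×10⁹ × 1.6×10⁻⁵ × 242.4 = 7.76×10⁸ Pa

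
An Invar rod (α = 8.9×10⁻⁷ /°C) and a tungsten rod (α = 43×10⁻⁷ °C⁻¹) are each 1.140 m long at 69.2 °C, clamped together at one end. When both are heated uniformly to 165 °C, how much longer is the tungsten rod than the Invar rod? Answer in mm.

0.372 mm

ΔT = 95.8 K
Invar: ΔL = 8.9×10⁻⁷ × 1.140 m × 95.8 = 9.7199×10⁻⁵ m = 0.097199 mm
tungsten: ΔL = 43×10⁻⁷ × 1.140 m × 95.8 = 4.6961×10⁻⁴ m = 0.46961 mm
difference = 0.46961 − 0.097199 = 0.372411 mm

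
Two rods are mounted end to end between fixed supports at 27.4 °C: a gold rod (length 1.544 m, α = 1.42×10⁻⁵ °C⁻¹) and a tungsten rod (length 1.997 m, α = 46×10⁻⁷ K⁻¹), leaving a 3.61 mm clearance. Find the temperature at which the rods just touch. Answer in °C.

Gap closes when ΔL₁ + ΔL₂ = 3.61 mm = 3.61×10⁻³ m
(α₁L₁ + α₂L₂)ΔT = g
α₁L₁ + α₂L₂ = 1.42×10⁻⁵×1.544 + 46×10⁻⁷×1.997 = 3.1111×10⁻⁵ m/K
ΔT = 3.61×10⁻³ / 3.1111×10⁻⁵ = 116.04 K
T = 27.4 + 116.04 = 143.44 °C

T = 143 °C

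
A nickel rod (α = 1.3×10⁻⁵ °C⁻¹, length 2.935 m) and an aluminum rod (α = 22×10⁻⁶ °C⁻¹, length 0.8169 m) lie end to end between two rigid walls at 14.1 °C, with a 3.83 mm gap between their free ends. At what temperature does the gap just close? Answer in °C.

T = 82.3 °C

α₁L₁ = 3.8155×10⁻⁵ m/K, α₂L₂ = 1.79718×10⁻⁵ m/K → total 5.61268×10⁻⁵ m/K
ΔT = g/(α₁L₁+α₂L₂) = 3.83×10⁻³ / 5.61268×10⁻⁵ = 68.238 K
T = 14.1 + 68.238 = 82.338 °C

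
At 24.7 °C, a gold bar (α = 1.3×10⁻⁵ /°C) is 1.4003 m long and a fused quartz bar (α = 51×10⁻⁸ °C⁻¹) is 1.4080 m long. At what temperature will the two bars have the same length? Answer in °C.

T = 465.1 °C

L₁(1 + α₁ΔT) = L₂(1 + α₂ΔT) ⇒ ΔT = (L₂ − L₁)/(α₁L₁ − α₂L₂)
L₂ − L₁ = 1.4080 − 1.4003 = 7.70×10⁻³ m
α₁L₁ − α₂L₂ = 1.3×10⁻⁵×1.4003 − 51×10⁻⁸×1.4080 = 1.748582×10⁻⁵ m/K
ΔT = 7.70×10⁻³ / 1.748582×10⁻⁵ = 440.357 K
T = 24.7 + 440.357 = 465.057 °C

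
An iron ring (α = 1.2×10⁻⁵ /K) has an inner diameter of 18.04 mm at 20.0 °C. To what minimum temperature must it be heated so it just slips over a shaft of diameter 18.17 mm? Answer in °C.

Required Δd = 18.17 − 18.04 = 0.13 mm
Δd = αd₀ΔT ⇒ ΔT = Δd/(αd₀) = 0.13 / (1.2×10⁻⁵ × 18.04) = 600.52 K
T_min = 20.0 + 600.52 = 620.52 °C

T = 621 °C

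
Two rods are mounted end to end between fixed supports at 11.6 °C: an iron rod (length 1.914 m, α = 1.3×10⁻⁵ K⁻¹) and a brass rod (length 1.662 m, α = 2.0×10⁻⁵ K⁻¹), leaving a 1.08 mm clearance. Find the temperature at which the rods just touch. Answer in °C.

α₁L₁ = 2.4882×10⁻⁵ m/K, α₂L₂ = 3.324×10⁻⁵ m/K → total 5.8122×10⁻⁵ m/K
ΔT = g/(α₁L₁+α₂L₂) = 1.08×10⁻³ / 5.8122×10⁻⁵ = 18.582 K
T = 11.6 + 18.582 = 30.182 °C

T = 30.2 °C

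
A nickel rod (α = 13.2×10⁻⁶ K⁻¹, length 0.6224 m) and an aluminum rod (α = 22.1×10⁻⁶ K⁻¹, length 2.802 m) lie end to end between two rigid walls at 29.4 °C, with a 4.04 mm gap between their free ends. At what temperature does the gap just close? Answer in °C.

α₁L₁ = 8.21568×10⁻⁶ m/K, α₂L₂ = 6.19242×10⁻⁵ m/K → total 7.013988×10⁻⁵ m/K
ΔT = g/(α₁L₁+α₂L₂) = 4.04×10⁻³ / 7.013988×10⁻⁵ = 57.599 K
T = 29.4 + 57.599 = 86.999 °C

T = 87.0 °C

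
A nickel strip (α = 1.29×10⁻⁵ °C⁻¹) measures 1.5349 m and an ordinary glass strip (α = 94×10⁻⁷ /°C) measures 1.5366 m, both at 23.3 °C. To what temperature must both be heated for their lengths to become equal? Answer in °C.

L₁(1 + α₁ΔT) = L₂(1 + α₂ΔT) ⇒ ΔT = (L₂ − L₁)/(α₁L₁ − α₂L₂)
L₂ − L₁ = 1.5366 − 1.5349 = 1.70×10⁻³ m
α₁L₁ − α₂L₂ = 1.29×10⁻⁵×1.5349 − 94×10⁻⁷×1.5366 = 5.35617×10⁻⁶ m/K
ΔT = 1.70×10⁻³ / 5.35617×10⁻⁶ = 317.391 K
T = 23.3 + 317.391 = 340.691 °C

T = 340.7 °C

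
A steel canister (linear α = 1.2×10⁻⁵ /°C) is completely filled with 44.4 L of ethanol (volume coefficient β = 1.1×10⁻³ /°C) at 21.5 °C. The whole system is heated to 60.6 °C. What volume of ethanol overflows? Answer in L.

1.85 L

The canister also expands: β_container ≈ 3α = 3.6×10⁻⁵ /K
Net overflow = V₀(β_liq − 3α_cont)ΔT
β − 3α = 1.10×10⁻³ − 3.6×10⁻⁵ = 1.064×10⁻³ /K; ΔT = 39.1 K
ΔV = 44.4 × 1.064×10⁻³ × 39.1 = 1.85 L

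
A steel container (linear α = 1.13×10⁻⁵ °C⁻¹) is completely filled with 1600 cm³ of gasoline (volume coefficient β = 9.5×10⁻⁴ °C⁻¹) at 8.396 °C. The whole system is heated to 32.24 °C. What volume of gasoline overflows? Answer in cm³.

The container also expands: β_container ≈ 3α = 3.39×10⁻⁵ /K
Net overflow = V₀(β_liq − 3α_cont)ΔT
β − 3α = 9.50×10⁻⁴ − 3.39×10⁻⁵ = 9.161×10⁻⁴ /K; ΔT = 23.844 K
ΔV = 1600 × 9.161×10⁻⁴ × 23.844 = 34.9 cm³

34.9 cm³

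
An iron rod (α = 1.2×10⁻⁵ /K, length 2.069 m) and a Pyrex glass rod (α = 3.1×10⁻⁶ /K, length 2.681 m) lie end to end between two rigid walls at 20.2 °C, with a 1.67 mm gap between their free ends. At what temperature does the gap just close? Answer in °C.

T = 70.6 °C

α₁L₁ = 2.4828×10⁻⁵ m/K, α₂L₂ = 8.3111×10⁻⁶ m/K → total 3.31391×10⁻⁵ m/K
ΔT = g/(α₁L₁+α₂L₂) = 1.67×10⁻³ / 3.31391×10⁻⁵ = 50.394 K
T = 20.2 + 50.394 = 70.594 °C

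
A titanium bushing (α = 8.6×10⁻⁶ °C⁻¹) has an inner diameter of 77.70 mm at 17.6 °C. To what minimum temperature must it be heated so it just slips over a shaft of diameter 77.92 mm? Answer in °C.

Required Δd = 77.92 − 77.70 = 0.22 mm
Δd = αd₀ΔT ⇒ ΔT = Δd/(αd₀) = 0.22 / (8.6×10⁻⁶ × 77.70) = 329.23 K
T_min = 17.6 + 329.23 = 346.83 °C

T = 347 °C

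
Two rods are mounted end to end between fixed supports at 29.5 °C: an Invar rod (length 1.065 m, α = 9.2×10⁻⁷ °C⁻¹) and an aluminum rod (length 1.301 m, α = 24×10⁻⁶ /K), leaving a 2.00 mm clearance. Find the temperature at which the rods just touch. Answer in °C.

Gap closes when ΔL₁ + ΔL₂ = 2.00 mm = 2.00×10⁻³ m
(α₁L₁ + α₂L₂)ΔT = g
α₁L₁ + α₂L₂ = 9.2×10⁻⁷×1.065 + 24×10⁻⁶×1.301 = 3.22038×10⁻⁵ m/K
ΔT = 2.00×10⁻³ / 3.22038×10⁻⁵ = 62.104 K
T = 29.5 + 62.104 = 91.604 °C

T = 91.6 °C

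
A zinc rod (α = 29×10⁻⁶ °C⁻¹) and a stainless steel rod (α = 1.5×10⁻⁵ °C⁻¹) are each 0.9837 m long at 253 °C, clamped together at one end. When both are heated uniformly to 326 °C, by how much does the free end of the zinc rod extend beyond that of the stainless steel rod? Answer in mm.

1.01 mm

ΔT = 73 K
zinc: ΔL = 29×10⁻⁶ × 0.9837 m × 73 = 2.0825×10⁻³ m = 2.0825 mm
stainless steel: ΔL = 1.5×10⁻⁵ × 0.9837 m × 73 = 1.0772×10⁻³ m = 1.0772 mm
difference = 2.0825 − 1.0772 = 1.0053 mm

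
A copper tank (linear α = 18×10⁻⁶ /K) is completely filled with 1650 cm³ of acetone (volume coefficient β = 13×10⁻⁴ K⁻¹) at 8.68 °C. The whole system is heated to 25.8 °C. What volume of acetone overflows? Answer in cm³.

The tank also expands: β_container ≈ 3α = 5.4×10⁻⁵ /K
Net overflow = V₀(β_liq − 3α_cont)ΔT
β − 3α = 1.30×10⁻³ − 5.4×10⁻⁵ = 1.246×10⁻³ /K; ΔT = 17.12 K
ΔV = 1650 × 1.246×10⁻³ × 17.12 = 35.2 cm³

35.2 cm³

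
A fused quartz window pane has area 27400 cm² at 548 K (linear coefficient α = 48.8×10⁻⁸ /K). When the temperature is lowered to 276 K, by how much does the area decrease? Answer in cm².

ΔA = 7.27 cm²

Area coefficient ≈ 2α; |ΔT| = 272 K
ΔA = 2αA₀ΔT = 2(48.8×10⁻⁸)(27400)(272) = 7.27 cm²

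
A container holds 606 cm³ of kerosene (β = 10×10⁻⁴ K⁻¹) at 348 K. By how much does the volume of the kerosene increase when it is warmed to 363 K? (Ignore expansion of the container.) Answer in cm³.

ΔV = 9.09 cm³

|ΔT| = |363 − 348| = 15 K
ΔV = βV₀ΔT = (10×10⁻⁴)(606)(15) = 9.09 cm³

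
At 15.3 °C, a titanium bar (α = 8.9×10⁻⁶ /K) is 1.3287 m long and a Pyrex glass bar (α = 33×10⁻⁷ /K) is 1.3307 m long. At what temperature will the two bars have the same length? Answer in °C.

Equal length when α₁L₁ΔT − α₂L₂ΔT = L₂ − L₁ = 2.00×10⁻³ m
α₁L₁ = 1.182543×10⁻⁵, α₂L₂ = 4.39131×10⁻⁶ → Δ(αL) = 7.43412×10⁻⁶ m/K
ΔT = 2.00×10⁻³ / 7.43412×10⁻⁶ = 269.030 K, so T = 15.3 + 269.030 = 284.330 °C

T = 284.3 °C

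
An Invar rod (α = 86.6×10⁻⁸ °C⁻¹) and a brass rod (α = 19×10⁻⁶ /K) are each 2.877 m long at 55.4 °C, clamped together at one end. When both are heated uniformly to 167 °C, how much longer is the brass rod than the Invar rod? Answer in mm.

5.82 mm

ΔT = 111.6 K
Invar: ΔL = 86.6×10⁻⁸ × 2.877 m × 111.6 = 2.7805×10⁻⁴ m = 0.27805 mm
brass: ΔL = 19×10⁻⁶ × 2.877 m × 111.6 = 6.1004×10⁻³ m = 6.1004 mm
difference = 6.1004 − 0.27805 = 5.82235 mm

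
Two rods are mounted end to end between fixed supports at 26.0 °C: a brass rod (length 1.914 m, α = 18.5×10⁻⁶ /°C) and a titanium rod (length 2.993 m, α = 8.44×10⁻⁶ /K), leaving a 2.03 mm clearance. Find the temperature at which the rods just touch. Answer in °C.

Gap closes when ΔL₁ + ΔL₂ = 2.03 mm = 2.03×10⁻³ m
(α₁L₁ + α₂L₂)ΔT = g
α₁L₁ + α₂L₂ = 18.5×10⁻⁶×1.914 + 8.44×10⁻⁶×2.993 = 6.066992×10⁻⁵ m/K
ΔT = 2.03×10⁻³ / 6.066992×10⁻⁵ = 33.460 K
T = 26.0 + 33.460 = 59.460 °C

T = 59.5 °C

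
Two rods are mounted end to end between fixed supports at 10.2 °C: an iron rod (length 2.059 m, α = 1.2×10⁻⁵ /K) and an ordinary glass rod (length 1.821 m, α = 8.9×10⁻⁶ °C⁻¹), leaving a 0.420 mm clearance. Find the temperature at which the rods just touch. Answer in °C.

Gap closes when ΔL₁ + ΔL₂ = 0.420 mm = 4.20×10⁻⁴ m
(α₁L₁ + α₂L₂)ΔT = g
α₁L₁ + α₂L₂ = 1.2×10⁻⁵×2.059 + 8.9×10⁻⁶×1.821 = 4.09149×10⁻⁵ m/K
ΔT = 4.20×10⁻⁴ / 4.09149×10⁻⁵ = 10.265 K
T = 10.2 + 10.265 = 20.465 °C

T = 20.5 °C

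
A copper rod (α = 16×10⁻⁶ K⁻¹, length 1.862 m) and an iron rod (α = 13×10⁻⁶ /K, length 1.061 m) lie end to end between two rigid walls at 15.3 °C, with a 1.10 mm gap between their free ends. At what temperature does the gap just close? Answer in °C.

Gap closes when ΔL₁ + ΔL₂ = 1.10 mm = 1.10×10⁻³ m
(α₁L₁ + α₂L₂)ΔT = g
α₁L₁ + α₂L₂ = 16×10⁻⁶×1.862 + 13×10⁻⁶×1.061 = 4.3585×10⁻⁵ m/K
ΔT = 1.10×10⁻³ / 4.3585×10⁻⁵ = 25.238 K
T = 15.3 + 25.238 = 40.538 °C

T = 40.5 °C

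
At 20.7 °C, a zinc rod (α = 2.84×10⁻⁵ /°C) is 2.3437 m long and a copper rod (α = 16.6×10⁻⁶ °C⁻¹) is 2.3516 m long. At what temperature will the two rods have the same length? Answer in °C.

T = 307.7 °C

Equal length when α₁L₁ΔT − α₂L₂ΔT = L₂ − L₁ = 7.90×10⁻³ m
α₁L₁ = 6.656108×10⁻⁵, α₂L₂ = 3.903656×10⁻⁵ → Δ(αL) = 2.752452×10⁻⁵ m/K
ΔT = 7.90×10⁻³ / 2.752452×10⁻⁵ = 287.017 K, so T = 20.7 + 287.017 = 307.717 °C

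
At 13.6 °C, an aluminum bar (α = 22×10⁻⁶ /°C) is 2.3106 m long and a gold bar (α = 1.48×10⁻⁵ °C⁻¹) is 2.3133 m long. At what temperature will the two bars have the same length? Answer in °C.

Equal length when α₁L₁ΔT − α₂L₂ΔT = L₂ − L₁ = 2.70×10⁻³ m
α₁L₁ = 5.08332×10⁻⁵, α₂L₂ = 3.423684×10⁻⁵ → Δ(αL) = 1.659636×10⁻⁵ m/K
ΔT = 2.70×10⁻³ / 1.659636×10⁻⁵ = 162.686 K, so T = 13.6 + 162.686 = 176.286 °C

T = 176.3 °C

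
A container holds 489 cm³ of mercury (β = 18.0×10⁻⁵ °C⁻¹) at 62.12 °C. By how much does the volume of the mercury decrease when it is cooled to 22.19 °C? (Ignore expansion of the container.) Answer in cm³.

ΔV = 3.51 cm³

|ΔT| = |22.19 − 62.12| = 39.93 K
ΔV = βV₀ΔT = (18.0×10⁻⁵)(489)(39.93) = 3.51 cm³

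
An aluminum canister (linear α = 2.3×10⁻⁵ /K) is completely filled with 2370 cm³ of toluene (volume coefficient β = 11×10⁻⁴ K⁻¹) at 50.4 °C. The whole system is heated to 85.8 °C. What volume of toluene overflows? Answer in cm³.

The canister also expands: β_container ≈ 3α = 6.9×10⁻⁵ /K
Net overflow = V₀(β_liq − 3α_cont)ΔT
β − 3α = 1.10×10⁻³ − 6.9×10⁻⁵ = 1.031×10⁻³ /K; ΔT = 35.4 K
ΔV = 2370 × 1.031×10⁻³ × 35.4 = 86.5 cm³

86.5 cm³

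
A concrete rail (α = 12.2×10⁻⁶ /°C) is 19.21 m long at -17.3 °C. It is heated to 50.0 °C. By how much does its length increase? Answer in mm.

|ΔT| = |50.0 − (-17.3)| = 67.3 K
ΔL = αL₀ΔT = (12.2×10⁻⁶)(19.21)(67.3) = 1.58×10⁻² m

ΔL = 15.8 mm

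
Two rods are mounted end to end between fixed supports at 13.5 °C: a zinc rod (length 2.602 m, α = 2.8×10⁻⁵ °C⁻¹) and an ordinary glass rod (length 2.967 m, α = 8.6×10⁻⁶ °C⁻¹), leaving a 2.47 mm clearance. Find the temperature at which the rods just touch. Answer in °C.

α₁L₁ = 7.2856×10⁻⁵ m/K, α₂L₂ = 2.55162×10⁻⁵ m/K → total 9.83722×10⁻⁵ m/K
ΔT = g/(α₁L₁+α₂L₂) = 2.47×10⁻³ / 9.83722×10⁻⁵ = 25.109 K
T = 13.5 + 25.109 = 38.609 °C

T = 38.6 °C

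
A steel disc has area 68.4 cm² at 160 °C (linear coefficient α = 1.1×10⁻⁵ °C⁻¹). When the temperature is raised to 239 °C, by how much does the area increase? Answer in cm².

Area coefficient ≈ 2α; |ΔT| = 79 K
ΔA = 2αA₀ΔT = 2(1.1×10⁻⁵)(68.4)(79) = 0.119 cm²

ΔA = 0.119 cm²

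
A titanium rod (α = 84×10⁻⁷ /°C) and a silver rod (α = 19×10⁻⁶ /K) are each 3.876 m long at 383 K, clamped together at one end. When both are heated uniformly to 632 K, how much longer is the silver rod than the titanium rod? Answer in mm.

ΔT = 249 K
titanium: ΔL = 84×10⁻⁷ × 3.876 m × 249 = 8.1070×10⁻³ m = 8.1070 mm
silver: ΔL = 19×10⁻⁶ × 3.876 m × 249 = 1.8337×10⁻² m = 18.337 mm
difference = 18.337 − 8.1070 = 10.230 mm

10.2 mm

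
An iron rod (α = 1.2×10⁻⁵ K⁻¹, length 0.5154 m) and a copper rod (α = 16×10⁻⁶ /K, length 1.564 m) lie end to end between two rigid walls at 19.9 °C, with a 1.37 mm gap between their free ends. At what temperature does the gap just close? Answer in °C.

T = 63.8 °C

α₁L₁ = 6.1848×10⁻⁶ m/K, α₂L₂ = 2.5024×10⁻⁵ m/K → total 3.12088×10⁻⁵ m/K
ΔT = g/(α₁L₁+α₂L₂) = 1.37×10⁻³ / 3.12088×10⁻⁵ = 43.898 K
T = 19.9 + 43.898 = 63.798 °C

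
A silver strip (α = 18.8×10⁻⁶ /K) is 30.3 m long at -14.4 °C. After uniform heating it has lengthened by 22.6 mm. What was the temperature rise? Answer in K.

ΔL = αL₀ΔT ⇒ ΔT = ΔL / (αL₀)
ΔT = 22.6×10⁻³ m / (18.8×10⁻⁶ × 30.3 m) = 39.674 K

ΔT = 39.7 K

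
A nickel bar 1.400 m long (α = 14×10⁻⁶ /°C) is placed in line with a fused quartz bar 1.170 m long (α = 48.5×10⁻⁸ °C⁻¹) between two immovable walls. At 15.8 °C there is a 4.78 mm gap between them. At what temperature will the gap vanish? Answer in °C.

T = 253 °C

α₁L₁ = 1.960×10⁻⁵ m/K, α₂L₂ = 5.6745×10⁻⁷ m/K → total 2.016745×10⁻⁵ m/K
ΔT = g/(α₁L₁+α₂L₂) = 4.78×10⁻³ / 2.016745×10⁻⁵ = 237.02 K
T = 15.8 + 237.02 = 252.82 °C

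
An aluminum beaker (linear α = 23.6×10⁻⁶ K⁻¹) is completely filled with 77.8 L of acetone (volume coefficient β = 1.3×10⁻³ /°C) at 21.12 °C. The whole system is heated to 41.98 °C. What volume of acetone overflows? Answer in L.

1.99 L

The beaker also expands: β_container ≈ 3α = 7.08×10⁻⁵ /K
Net overflow = V₀(β_liq − 3α_cont)ΔT
β − 3α = 1.30×10⁻³ − 7.08×10⁻⁵ = 1.2292×10⁻³ /K; ΔT = 20.86 K
ΔV = 77.8 × 1.2292×10⁻³ × 20.86 = 1.99 L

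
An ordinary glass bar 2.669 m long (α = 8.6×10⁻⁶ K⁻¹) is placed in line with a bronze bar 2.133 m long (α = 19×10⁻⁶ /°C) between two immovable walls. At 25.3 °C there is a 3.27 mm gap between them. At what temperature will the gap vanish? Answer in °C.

T = 76.8 °C

Gap closes when ΔL₁ + ΔL₂ = 3.27 mm = 3.27×10⁻³ m
(α₁L₁ + α₂L₂)ΔT = g
α₁L₁ + α₂L₂ = 8.6×10⁻⁶×2.669 + 19×10⁻⁶×2.133 = 6.34804×10⁻⁵ m/K
ΔT = 3.27×10⁻³ / 6.34804×10⁻⁵ = 51.512 K
T = 25.3 + 51.512 = 76.812 °C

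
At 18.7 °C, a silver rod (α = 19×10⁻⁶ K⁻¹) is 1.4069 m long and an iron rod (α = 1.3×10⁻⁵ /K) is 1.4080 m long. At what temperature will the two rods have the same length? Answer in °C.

L₁(1 + α₁ΔT) = L₂(1 + α₂ΔT) ⇒ ΔT = (L₂ − L₁)/(α₁L₁ − α₂L₂)
L₂ − L₁ = 1.4080 − 1.4069 = 1.10×10⁻³ m
α₁L₁ − α₂L₂ = 19×10⁻⁶×1.4069 − 1.3×10⁻⁵×1.4080 = 8.4271×10⁻⁶ m/K
ΔT = 1.10×10⁻³ / 8.4271×10⁻⁶ = 130.531 K
T = 18.7 + 130.531 = 149.231 °C

T = 149.2 °C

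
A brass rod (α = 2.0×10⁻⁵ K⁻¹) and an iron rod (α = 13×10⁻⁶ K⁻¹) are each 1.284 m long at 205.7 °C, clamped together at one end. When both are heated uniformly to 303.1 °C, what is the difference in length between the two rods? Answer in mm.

ΔT = 97.4 K
brass: ΔL = 2.0×10⁻⁵ × 1.284 m × 97.4 = 2.5012×10⁻³ m = 2.5012 mm
iron: ΔL = 13×10⁻⁶ × 1.284 m × 97.4 = 1.6258×10⁻³ m = 1.6258 mm
difference = 2.5012 − 1.6258 = 0.8754 mm

0.875 mm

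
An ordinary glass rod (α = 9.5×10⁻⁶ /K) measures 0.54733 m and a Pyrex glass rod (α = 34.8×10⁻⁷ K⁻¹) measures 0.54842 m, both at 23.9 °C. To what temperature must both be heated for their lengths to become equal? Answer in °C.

T = 355.1 °C

L₁(1 + α₁ΔT) = L₂(1 + α₂ΔT) ⇒ ΔT = (L₂ − L₁)/(α₁L₁ − α₂L₂)
L₂ − L₁ = 0.54842 − 0.54733 = 1.09×10⁻³ m
α₁L₁ − α₂L₂ = 9.5×10⁻⁶×0.54733 − 34.8×10⁻⁷×0.54842 = 3.2911334×10⁻⁶ m/K
ΔT = 1.09×10⁻³ / 3.2911334×10⁻⁶ = 331.193 K
T = 23.9 + 331.193 = 355.093 °C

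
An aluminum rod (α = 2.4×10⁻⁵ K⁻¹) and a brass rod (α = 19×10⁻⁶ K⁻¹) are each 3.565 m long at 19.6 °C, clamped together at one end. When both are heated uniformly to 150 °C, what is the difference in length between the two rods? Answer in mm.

ΔT = 130.4 K
aluminum: ΔL = 2.4×10⁻⁵ × 3.565 m × 130.4 = 1.1157×10⁻² m = 11.157 mm
brass: ΔL = 19×10⁻⁶ × 3.565 m × 130.4 = 8.8326×10⁻³ m = 8.8326 mm
difference = 11.157 − 8.8326 = 2.3244 mm

2.32 mm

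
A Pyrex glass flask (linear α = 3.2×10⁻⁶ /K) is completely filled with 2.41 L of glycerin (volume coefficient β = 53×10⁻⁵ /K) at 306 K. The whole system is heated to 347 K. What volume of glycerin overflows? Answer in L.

0.0514 L

The flask also expands: β_container ≈ 3α = 9.6×10⁻⁶ /K
Net overflow = V₀(β_liq − 3α_cont)ΔT
β − 3α = 5.30×10⁻⁴ − 9.6×10⁻⁶ = 5.204×10⁻⁴ /K; ΔT = 41 K
ΔV = 2.41 × 5.204×10⁻⁴ × 41 = 0.0514 L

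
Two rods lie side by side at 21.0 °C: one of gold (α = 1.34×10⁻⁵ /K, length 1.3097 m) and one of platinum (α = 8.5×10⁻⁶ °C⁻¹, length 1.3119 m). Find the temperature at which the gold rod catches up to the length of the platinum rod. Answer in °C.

L₁(1 + α₁ΔT) = L₂(1 + α₂ΔT) ⇒ ΔT = (L₂ − L₁)/(α₁L₁ − α₂L₂)
L₂ − L₁ = 1.3119 − 1.3097 = 2.20×10⁻³ m
α₁L₁ − α₂L₂ = 1.34×10⁻⁵×1.3097 − 8.5×10⁻⁶×1.3119 = 6.39883×10⁻⁶ m/K
ΔT = 2.20×10⁻³ / 6.39883×10⁻⁶ = 343.813 K
T = 21.0 + 343.813 = 364.813 °C

T = 364.8 °C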